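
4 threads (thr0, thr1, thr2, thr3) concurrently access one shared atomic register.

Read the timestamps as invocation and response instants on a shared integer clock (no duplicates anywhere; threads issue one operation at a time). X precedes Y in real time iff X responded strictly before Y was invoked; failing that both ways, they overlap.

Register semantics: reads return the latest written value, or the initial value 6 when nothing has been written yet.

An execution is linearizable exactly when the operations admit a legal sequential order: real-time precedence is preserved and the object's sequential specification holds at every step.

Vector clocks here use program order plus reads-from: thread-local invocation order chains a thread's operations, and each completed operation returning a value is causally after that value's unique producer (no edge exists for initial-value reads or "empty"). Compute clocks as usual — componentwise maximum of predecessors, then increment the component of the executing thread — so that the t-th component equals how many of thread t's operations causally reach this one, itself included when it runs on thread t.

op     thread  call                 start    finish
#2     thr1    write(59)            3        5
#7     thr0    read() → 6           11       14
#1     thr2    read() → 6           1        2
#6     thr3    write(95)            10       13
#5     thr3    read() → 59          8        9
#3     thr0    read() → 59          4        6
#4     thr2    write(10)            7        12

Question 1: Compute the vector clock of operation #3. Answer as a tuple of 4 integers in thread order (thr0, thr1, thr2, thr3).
no predecessors for #1 (invoked 1): thr2 increments from zero → (0, 0, 1, 0)
no predecessors for #2 (invoked 3): thr1 increments from zero → (0, 1, 0, 0)
invoked at 7, #4 merges VC(#1)=(0, 0, 1, 0) and bumps thr2's slot → (0, 0, 2, 0)
invoked at 8, #5 merges VC(#2)=(0, 1, 0, 0) and bumps thr3's slot → (0, 1, 0, 1)
invoked at 4, #3 merges VC(#2)=(0, 1, 0, 0) and bumps thr0's slot → (1, 1, 0, 0)
invoked at 10, #6 merges VC(#5)=(0, 1, 0, 1) and bumps thr3's slot → (0, 1, 0, 2)
invoked at 11, #7 merges VC(#3)=(1, 1, 0, 0) and bumps thr0's slot → (2, 1, 0, 0)
target: VC(#3) = (1, 1, 0, 0)

(1, 1, 0, 0)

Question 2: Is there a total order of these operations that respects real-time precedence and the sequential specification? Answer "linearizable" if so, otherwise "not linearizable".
the violation lands at event 14, #7's response at time 14: events 1..13 linearize, events 1..14 do not
all 16 real-time-respecting orders fail — 7 completed atomic register operations, no legal replay
e.g. #1, #2, #3, #4, #5, #6, #7: illegal at step 5, since #5 read() → 59 cannot apply there
e.g. #1, #2, #3, #4, #5, #7, #6: illegal at step 5, since #5 read() → 59 cannot apply there

not linearizable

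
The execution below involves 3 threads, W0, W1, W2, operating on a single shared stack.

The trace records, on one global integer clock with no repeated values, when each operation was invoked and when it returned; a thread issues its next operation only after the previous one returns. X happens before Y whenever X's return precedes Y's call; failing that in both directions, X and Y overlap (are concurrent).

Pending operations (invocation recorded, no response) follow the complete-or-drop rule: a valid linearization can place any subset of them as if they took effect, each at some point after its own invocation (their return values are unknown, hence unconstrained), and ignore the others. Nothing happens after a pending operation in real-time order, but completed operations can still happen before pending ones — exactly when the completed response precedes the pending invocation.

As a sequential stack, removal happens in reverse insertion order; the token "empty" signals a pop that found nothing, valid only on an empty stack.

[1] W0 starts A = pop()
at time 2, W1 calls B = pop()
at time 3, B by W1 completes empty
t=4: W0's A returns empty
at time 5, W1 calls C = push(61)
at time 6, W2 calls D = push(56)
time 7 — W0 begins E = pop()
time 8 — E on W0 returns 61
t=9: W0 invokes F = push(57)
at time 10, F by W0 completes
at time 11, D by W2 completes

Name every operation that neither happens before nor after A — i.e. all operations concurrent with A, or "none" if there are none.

A spans [1,4]: anything still running between times 1 and 4 counts as concurrent
B [2,3]: concurrent
C [5,…): after
D [6,11]: after
E [7,8]: after
F [9,10]: after

B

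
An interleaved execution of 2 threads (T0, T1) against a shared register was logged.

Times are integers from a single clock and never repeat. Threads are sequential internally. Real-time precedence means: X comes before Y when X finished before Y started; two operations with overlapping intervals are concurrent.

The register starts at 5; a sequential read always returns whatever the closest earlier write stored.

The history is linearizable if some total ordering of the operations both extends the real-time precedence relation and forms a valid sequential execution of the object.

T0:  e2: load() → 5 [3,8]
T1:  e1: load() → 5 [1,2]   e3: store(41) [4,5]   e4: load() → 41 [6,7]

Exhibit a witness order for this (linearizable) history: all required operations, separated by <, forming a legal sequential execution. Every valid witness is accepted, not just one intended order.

1. e1 load() → 5, leaving value 5
2. e2 load() → 5, leaving value 5
3. e3 store(41), leaving value 41
4. e4 load() → 41, leaving value 41

e1 < e2 < e3 < e4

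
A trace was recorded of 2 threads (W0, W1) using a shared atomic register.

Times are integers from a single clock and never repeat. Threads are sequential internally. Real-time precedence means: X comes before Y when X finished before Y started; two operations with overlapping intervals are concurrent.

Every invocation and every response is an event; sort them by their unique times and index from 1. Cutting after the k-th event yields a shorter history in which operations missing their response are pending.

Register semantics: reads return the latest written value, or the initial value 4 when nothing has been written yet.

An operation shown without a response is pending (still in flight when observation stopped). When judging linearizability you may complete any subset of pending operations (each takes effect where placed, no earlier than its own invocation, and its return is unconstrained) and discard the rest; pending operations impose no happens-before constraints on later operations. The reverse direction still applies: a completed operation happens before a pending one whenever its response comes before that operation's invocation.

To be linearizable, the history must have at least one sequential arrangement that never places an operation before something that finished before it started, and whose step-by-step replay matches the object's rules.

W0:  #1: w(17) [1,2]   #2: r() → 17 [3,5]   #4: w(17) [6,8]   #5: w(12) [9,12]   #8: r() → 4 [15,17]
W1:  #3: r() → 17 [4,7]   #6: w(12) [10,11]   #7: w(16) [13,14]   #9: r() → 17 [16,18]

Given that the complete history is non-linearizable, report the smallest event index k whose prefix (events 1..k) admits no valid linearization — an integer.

17

a valid linearization of events 1..16 exists, for instance #1, #2, #3, #4, #5, #6, #7:
step 1: #1 w(17) — value 17
step 2: #2 r() → 17 — value 17
step 3: #3 r() → 17 — value 17
step 4: #4 w(17) — value 17
step 5: #5 w(12) — value 12
step 6: #6 w(12) — value 12
step 7: #7 w(16) — value 16
adding event 17 (#8 responds at 17) leaves no legal real-time order
completion choices over the 1 pending operation (#9) were checked; none helps
one such order, #1, #2, #3, #4, #5, #6, #7, #8 (pending dropped), breaks at step 8 where #8 r() → 4 is illegal
one such order, #1, #2, #3, #4, #6, #5, #7, #8 (pending dropped), breaks at step 8 where #8 r() → 4 is illegal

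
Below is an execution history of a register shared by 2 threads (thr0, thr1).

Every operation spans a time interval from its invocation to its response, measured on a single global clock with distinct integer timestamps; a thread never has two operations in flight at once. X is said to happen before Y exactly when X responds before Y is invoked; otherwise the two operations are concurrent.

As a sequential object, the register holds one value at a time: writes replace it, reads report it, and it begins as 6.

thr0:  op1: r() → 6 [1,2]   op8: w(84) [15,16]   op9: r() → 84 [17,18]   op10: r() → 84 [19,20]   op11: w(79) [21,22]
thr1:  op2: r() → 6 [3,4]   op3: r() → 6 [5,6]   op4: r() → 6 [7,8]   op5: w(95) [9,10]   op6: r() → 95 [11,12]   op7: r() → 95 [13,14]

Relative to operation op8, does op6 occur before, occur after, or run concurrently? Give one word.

op6 spans [11,12], op8 spans [15,16]
resp(op6)=12 < inv(op8)=15

before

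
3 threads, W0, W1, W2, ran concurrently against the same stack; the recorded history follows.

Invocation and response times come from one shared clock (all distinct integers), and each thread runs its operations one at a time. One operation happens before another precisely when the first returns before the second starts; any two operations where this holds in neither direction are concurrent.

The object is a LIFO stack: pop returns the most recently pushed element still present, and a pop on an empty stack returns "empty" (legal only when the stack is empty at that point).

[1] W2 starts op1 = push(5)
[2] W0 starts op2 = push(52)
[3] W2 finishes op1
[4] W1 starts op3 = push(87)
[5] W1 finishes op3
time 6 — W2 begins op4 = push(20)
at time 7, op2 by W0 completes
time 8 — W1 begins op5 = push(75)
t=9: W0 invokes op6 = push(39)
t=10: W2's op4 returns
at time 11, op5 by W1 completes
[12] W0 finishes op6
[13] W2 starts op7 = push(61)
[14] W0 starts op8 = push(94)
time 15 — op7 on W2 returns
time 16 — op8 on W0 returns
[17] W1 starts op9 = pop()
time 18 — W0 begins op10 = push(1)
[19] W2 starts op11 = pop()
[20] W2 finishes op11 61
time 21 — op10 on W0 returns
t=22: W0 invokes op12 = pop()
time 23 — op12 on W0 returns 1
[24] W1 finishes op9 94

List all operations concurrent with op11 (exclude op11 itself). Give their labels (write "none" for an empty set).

op10, op9

op11 spans [19,20]: anything still running between times 19 and 20 counts as concurrent
op1 [1,3]: before
op2 [2,7]: before
op3 [4,5]: before
op4 [6,10]: before
op5 [8,11]: before
op6 [9,12]: before
op7 [13,15]: before
op8 [14,16]: before
op9 [17,24]: concurrent
op10 [18,21]: concurrent
op12 [22,23]: after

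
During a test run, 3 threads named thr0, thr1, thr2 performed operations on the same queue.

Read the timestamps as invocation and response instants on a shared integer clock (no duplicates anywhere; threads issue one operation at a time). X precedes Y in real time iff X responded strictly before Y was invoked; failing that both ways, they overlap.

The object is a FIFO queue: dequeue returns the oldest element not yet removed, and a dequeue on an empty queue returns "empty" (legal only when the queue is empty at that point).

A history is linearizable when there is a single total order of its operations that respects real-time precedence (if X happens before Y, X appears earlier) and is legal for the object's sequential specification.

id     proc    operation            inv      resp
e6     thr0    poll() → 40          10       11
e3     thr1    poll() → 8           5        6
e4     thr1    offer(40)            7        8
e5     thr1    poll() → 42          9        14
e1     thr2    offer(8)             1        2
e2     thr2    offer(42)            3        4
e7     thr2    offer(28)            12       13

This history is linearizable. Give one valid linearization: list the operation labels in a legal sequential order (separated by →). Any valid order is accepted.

1. e1 offer(8), leaving queue <8>
2. e2 offer(42), leaving queue <8,42>
3. e3 poll() → 8, leaving queue <42>
4. e4 offer(40), leaving queue <42,40>
5. e5 poll() → 42, leaving queue <40>
6. e6 poll() → 40, leaving queue <>
7. e7 offer(28), leaving queue <28>

e1 → e2 → e3 → e4 → e5 → e6 → e7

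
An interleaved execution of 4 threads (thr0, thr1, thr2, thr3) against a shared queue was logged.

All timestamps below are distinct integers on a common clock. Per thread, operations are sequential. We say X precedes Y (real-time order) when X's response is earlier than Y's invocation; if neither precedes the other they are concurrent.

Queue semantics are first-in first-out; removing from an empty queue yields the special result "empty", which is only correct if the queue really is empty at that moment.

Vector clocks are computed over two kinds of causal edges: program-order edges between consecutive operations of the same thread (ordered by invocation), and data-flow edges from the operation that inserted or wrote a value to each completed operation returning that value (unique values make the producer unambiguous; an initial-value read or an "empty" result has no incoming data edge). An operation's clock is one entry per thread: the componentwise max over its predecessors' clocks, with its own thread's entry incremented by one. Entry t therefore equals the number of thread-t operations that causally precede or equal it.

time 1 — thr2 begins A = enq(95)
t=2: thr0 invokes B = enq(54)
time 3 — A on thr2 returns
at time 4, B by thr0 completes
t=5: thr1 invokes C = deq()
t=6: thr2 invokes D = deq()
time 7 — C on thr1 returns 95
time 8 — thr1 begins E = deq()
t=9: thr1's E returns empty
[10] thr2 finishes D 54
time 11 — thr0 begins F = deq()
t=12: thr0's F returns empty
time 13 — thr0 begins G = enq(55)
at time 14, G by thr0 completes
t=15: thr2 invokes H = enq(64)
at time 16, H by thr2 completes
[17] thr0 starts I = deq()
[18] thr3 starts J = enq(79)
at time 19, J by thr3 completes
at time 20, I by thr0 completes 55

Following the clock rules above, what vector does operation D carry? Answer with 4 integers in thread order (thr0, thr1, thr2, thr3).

root op J, invoked 18: fresh clock plus thr3's own tick → (0, 0, 0, 1)
root op A, invoked 1: fresh clock plus thr2's own tick → (0, 0, 1, 0)
root op B, invoked 2: fresh clock plus thr0's own tick → (1, 0, 0, 0)
VC(C, invoked at 5): max of VC(A)=(0, 0, 1, 0), then +1 on thread thr1 → (0, 1, 1, 0)
VC(F, invoked at 11): max of VC(B)=(1, 0, 0, 0), then +1 on thread thr0 → (2, 0, 0, 0)
VC(E, invoked at 8): max of VC(C)=(0, 1, 1, 0), then +1 on thread thr1 → (0, 2, 1, 0)
VC(D, invoked at 6): max of VC(A)=(0, 0, 1, 0), VC(B)=(1, 0, 0, 0), then +1 on thread thr2 → (1, 0, 2, 0)
VC(G, invoked at 13): max of VC(F)=(2, 0, 0, 0), then +1 on thread thr0 → (3, 0, 0, 0)
VC(H, invoked at 15): max of VC(D)=(1, 0, 2, 0), then +1 on thread thr2 → (1, 0, 3, 0)
VC(I, invoked at 17): max of VC(G)=(3, 0, 0, 0), then +1 on thread thr0 → (4, 0, 0, 0)
target: VC(D) = (1, 0, 2, 0)

(1, 0, 2, 0)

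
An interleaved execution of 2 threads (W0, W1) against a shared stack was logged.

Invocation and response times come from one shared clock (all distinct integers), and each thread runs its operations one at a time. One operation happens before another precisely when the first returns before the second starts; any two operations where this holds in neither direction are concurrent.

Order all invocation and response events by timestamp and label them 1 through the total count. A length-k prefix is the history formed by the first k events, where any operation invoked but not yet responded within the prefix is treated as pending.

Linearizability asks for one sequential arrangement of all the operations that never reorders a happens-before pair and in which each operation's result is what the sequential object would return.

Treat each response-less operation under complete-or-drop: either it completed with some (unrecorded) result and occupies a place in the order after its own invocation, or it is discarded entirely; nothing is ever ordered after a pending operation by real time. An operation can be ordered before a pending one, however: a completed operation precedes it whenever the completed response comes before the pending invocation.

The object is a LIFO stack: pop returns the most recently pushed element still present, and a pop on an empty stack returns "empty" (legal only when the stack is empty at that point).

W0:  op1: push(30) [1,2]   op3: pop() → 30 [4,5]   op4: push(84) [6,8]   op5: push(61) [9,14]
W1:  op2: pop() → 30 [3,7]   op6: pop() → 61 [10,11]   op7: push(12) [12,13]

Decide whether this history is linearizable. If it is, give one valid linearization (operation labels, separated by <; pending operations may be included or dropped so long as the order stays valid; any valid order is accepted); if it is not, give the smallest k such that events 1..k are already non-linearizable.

not linearizable — minimal violating prefix: 7 events

through event 6 a valid linearization exists; event 7 (op2 responding at time 7) ends that
all 2 real-time-respecting orders fail — 3 completed stack operations, no legal replay
include/drop combinations of the 1 pending operation (op4) were all tried; none helps
one such order, op1, op2, op3 (pending dropped), breaks at step 3 where op3 pop() → 30 is illegal
one such order, op1, op3, op2 (pending dropped), breaks at step 3 where op2 pop() → 30 is illegal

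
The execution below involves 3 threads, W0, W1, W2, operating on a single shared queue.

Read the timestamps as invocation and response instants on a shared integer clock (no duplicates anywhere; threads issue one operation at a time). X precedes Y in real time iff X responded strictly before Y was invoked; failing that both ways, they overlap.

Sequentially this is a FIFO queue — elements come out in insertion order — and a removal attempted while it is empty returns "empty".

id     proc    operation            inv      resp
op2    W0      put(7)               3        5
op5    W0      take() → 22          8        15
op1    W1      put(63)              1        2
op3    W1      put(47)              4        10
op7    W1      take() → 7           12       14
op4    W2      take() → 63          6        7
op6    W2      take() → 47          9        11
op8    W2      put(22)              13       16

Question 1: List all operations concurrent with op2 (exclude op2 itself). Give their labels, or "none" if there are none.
op3

overlap test against op2 [3,5]: concurrent iff the interval meets 3..5
op1 [1,2]: before
op3 [4,10]: concurrent
op4 [6,7]: after
op5 [8,15]: after
op6 [9,11]: after
op7 [12,14]: after
op8 [13,16]: after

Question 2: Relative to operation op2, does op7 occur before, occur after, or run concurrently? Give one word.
after

op7 spans [12,14], op2 spans [3,5]
resp(op2)=5 < inv(op7)=12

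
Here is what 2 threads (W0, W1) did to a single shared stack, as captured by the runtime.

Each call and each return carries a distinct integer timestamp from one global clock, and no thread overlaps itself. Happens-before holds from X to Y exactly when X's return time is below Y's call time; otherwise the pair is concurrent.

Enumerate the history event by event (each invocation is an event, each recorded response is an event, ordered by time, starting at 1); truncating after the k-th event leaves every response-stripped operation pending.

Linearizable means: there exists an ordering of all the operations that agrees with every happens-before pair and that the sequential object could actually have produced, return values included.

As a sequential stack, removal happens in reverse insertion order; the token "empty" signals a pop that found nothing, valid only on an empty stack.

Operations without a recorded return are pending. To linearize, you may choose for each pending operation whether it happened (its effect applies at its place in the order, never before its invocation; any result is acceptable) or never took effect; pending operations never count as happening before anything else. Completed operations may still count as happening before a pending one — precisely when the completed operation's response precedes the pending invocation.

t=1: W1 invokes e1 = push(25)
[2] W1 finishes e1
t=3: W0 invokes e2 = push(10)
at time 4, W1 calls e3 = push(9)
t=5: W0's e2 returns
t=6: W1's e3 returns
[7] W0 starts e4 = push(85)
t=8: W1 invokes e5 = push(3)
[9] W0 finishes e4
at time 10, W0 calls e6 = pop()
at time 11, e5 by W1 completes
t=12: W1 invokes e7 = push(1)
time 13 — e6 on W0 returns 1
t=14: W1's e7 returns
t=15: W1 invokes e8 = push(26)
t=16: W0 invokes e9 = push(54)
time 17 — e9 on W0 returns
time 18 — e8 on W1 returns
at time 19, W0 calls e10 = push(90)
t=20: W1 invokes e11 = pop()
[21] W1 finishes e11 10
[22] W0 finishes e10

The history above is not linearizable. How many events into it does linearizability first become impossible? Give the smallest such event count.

21

one valid order for events 1..20 is e1, e2, e3, e4, e5, e7, e6, e8, e9:
after step 1 (e1 push(25)): stack <25>
after step 2 (e2 push(10)): stack <25,10>
after step 3 (e3 push(9)): stack <25,10,9>
after step 4 (e4 push(85)): stack <25,10,9,85>
after step 5 (e5 push(3)): stack <25,10,9,85,3>
after step 6 (e7 push(1)): stack <25,10,9,85,3,1>
after step 7 (e6 pop() → 1): stack <25,10,9,85,3>
after step 8 (e8 push(26)): stack <25,10,9,85,3,26>
after step 9 (e9 push(54)): stack <25,10,9,85,3,26,54>
adding event 21 (e11 responds at 21) leaves no legal real-time order
no escape via the 1 pending operation (e10): every completion choice fails
for example e1, e2, e3, e4, e5, e6, e7, e8, e9, e11 (pending dropped) fails at step 6: e6 pop() → 1 is not legal there
for example e1, e2, e3, e4, e5, e6, e7, e9, e8, e11 (pending dropped) fails at step 6: e6 pop() → 1 is not legal there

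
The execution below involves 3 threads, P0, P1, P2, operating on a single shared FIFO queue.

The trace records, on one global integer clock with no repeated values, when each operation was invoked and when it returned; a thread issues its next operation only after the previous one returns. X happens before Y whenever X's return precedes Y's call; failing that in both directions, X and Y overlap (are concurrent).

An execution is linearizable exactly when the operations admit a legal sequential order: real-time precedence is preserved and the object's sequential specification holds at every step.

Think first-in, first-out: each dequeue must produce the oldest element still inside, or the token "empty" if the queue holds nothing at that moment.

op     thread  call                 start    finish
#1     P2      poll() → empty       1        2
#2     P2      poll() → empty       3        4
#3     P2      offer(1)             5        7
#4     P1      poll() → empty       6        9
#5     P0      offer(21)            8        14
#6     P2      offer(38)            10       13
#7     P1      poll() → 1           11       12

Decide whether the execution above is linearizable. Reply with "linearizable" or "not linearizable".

linearizable

witness order: #1, #2, #4, #3, #5, #6, #7
1. #1 poll() → empty, leaving queue <>
2. #2 poll() → empty, leaving queue <>
3. #4 poll() → empty, leaving queue <>
4. #3 offer(1), leaving queue <1>
5. #5 offer(21), leaving queue <1,21>
6. #6 offer(38), leaving queue <1,21,38>
7. #7 poll() → 1, leaving queue <21,38>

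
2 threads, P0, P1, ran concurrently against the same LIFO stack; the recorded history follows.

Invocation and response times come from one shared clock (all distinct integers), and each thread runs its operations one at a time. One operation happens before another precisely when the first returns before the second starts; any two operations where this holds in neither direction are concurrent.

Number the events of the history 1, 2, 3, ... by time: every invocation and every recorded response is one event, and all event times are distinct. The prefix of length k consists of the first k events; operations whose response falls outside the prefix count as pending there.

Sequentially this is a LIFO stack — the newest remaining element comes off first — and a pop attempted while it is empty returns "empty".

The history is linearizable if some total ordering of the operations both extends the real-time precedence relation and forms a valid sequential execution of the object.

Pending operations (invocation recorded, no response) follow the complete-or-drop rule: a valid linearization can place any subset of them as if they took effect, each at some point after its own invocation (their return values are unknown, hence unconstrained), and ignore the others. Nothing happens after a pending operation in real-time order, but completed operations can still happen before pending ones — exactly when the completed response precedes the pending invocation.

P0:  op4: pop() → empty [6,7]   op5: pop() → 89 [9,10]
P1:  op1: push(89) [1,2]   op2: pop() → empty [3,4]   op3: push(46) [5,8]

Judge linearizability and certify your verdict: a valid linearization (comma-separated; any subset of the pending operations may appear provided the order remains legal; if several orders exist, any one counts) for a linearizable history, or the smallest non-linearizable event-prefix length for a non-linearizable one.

through event 3 a valid linearization exists; event 4 (op2 responding at time 4) ends that
the sole real-time-consistent order of 2 completed operations fails the LIFO stack replay
take op1, op2: step 2 already fails, because op2 pop() → empty cannot occur there

not linearizable — minimal violating prefix: 4 events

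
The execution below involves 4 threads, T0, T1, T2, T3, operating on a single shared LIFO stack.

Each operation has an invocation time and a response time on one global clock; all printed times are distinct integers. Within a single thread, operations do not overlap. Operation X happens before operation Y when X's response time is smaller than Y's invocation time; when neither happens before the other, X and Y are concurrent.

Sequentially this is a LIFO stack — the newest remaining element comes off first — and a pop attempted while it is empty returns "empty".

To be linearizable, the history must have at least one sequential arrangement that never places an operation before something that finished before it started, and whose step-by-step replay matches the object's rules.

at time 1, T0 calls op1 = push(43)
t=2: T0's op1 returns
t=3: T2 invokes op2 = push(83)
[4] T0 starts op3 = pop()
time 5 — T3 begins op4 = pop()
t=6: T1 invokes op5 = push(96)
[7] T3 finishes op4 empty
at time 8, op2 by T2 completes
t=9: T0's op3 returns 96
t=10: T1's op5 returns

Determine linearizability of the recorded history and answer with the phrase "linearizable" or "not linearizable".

through event 8 a valid linearization exists; event 9 (op3 responding at time 9) ends that
4 completed operations, 6 real-time-consistent orders — every LIFO stack replay fails
every completion of the 1 pending operation (op5) was checked; none linearizes
sample order op1, op2, op3, op4 (pending dropped) stalls at step 3 — op3 pop() → 96 has no legal effect
sample order op1, op2, op4, op3 (pending dropped) stalls at step 3 — op4 pop() → empty has no legal effect

not linearizable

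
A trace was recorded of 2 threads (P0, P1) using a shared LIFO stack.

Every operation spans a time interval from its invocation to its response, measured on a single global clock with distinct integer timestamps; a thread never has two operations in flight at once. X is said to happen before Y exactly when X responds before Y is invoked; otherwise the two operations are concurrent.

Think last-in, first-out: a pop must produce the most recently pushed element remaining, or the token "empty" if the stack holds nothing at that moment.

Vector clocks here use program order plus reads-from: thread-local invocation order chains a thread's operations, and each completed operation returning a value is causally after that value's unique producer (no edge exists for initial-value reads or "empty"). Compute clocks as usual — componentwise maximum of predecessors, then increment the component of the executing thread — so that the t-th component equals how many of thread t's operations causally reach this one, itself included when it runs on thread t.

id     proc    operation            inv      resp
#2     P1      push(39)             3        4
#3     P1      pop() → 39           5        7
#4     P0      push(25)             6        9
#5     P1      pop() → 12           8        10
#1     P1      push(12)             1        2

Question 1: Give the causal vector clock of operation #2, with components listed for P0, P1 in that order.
(0, 2)

root op #1, invoked 1: fresh clock plus P1's own tick → (0, 1)
root op #4, invoked 6: fresh clock plus P0's own tick → (1, 0)
from VC(#1)=(0, 1), #2 (invoked 3) maxes components and bumps P1 → (0, 2)
from VC(#2)=(0, 2), #3 (invoked 5) maxes components and bumps P1 → (0, 3)
from VC(#1)=(0, 1), VC(#3)=(0, 3), #5 (invoked 8) maxes components and bumps P1 → (0, 4)
target: VC(#2) = (0, 2)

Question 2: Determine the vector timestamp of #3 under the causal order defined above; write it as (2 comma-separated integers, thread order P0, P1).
(0, 3)

#1, invoked 1, has no incoming edges; only P1's bump applies → (0, 1)
#4, invoked 6, has no incoming edges; only P0's bump applies → (1, 0)
#2 (invocation 3): componentwise max over VC(#1)=(0, 1), +1 at P1, giving (0, 2)
#3 (invocation 5): componentwise max over VC(#2)=(0, 2), +1 at P1, giving (0, 3)
#5 (invocation 8): componentwise max over VC(#1)=(0, 1), VC(#3)=(0, 3), +1 at P1, giving (0, 4)
target: VC(#3) = (0, 3)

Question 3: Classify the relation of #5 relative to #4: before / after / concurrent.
concurrent

#5 spans [8,10], #4 spans [6,9]
the intervals overlap in both directions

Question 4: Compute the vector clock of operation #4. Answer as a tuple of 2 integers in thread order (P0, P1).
(1, 0)

VC(#1, invoked at 1): no causal predecessors; +1 on P1 → (0, 1)
VC(#4, invoked at 6): no causal predecessors; +1 on P0 → (1, 0)
merge at #2 (invoked 3): VC(#1)=(0, 1), own-thread bump on P1 → (0, 2)
merge at #3 (invoked 5): VC(#2)=(0, 2), own-thread bump on P1 → (0, 3)
merge at #5 (invoked 8): VC(#1)=(0, 1), VC(#3)=(0, 3), own-thread bump on P1 → (0, 4)
target: VC(#4) = (1, 0)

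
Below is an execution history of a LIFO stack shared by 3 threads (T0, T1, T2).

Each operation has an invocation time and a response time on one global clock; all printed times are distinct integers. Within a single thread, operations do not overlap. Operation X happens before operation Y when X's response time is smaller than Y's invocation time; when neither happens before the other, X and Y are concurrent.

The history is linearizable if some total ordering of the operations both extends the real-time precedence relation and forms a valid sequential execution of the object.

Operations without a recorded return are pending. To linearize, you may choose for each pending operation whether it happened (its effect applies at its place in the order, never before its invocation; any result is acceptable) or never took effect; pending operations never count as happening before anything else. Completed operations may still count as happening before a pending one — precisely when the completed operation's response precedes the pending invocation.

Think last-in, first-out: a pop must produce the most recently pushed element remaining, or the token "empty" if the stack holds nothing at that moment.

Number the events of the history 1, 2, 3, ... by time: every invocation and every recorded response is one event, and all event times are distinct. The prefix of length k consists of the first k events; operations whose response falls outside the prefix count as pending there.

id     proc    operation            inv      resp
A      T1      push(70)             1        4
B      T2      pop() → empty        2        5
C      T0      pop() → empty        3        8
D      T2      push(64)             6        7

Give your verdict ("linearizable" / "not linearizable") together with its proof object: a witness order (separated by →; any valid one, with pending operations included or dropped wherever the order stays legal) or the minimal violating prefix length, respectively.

linearizable — witness: B → C → A → D

1. B pop() → empty, leaving stack <>
2. C pop() → empty, leaving stack <>
3. A push(70), leaving stack <70>
4. D push(64), leaving stack <70,64>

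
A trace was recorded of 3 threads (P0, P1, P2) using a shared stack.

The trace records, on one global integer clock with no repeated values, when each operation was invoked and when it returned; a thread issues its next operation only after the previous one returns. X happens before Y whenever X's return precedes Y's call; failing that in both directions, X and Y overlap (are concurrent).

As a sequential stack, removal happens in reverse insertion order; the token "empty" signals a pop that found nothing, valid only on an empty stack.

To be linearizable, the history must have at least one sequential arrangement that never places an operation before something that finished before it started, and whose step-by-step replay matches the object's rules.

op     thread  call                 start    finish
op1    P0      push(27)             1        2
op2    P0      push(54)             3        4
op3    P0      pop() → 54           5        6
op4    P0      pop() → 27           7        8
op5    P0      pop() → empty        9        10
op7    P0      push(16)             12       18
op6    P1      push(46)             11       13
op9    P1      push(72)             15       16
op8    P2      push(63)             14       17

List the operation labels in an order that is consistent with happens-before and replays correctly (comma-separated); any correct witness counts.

after step 1 (op1 push(27)): stack <27>
after step 2 (op2 push(54)): stack <27,54>
after step 3 (op3 pop() → 54): stack <27>
after step 4 (op4 pop() → 27): stack <>
after step 5 (op5 pop() → empty): stack <>
after step 6 (op6 push(46)): stack <46>
after step 7 (op7 push(16)): stack <46,16>
after step 8 (op8 push(63)): stack <46,16,63>
after step 9 (op9 push(72)): stack <46,16,63,72>

op1, op2, op3, op4, op5, op6, op7, op8, op9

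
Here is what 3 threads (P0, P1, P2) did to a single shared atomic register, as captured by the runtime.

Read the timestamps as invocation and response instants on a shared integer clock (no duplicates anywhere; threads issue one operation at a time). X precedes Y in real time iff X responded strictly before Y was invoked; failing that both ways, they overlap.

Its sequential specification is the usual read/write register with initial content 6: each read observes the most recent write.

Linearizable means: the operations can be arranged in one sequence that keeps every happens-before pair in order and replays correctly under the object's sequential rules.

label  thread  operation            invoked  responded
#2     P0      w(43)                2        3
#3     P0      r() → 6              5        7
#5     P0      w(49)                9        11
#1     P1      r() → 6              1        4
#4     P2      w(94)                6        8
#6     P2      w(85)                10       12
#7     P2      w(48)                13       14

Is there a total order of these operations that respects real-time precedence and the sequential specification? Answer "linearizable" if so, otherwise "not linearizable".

not linearizable

prefix check: 1..6 passes, 1..7 fails once #3's time-7 response joins
the 3 completed operations admit 2 real-time orders; each fails the atomic register replay
no completion choice of the 1 pending operation (#4) rescues it — every subset was tried
for example #1, #2, #3 (pending dropped) fails at step 3: #3 r() → 6 is not legal there
for example #2, #1, #3 (pending dropped) fails at step 2: #1 r() → 6 is not legal there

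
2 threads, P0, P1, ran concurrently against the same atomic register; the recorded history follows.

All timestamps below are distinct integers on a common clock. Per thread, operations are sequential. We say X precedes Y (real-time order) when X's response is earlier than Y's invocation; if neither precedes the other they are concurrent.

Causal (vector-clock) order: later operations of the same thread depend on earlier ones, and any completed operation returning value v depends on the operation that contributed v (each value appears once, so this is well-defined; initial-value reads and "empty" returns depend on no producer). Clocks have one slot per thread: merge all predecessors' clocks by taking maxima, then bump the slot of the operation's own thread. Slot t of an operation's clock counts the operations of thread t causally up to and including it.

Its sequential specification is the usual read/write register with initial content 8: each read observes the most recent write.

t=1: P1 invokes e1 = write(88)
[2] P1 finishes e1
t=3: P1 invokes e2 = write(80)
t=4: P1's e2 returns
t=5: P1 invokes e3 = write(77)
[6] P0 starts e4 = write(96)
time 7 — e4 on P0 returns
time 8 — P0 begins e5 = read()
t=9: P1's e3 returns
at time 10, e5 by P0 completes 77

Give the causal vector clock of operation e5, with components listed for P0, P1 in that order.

root op e1, invoked 1: fresh clock plus P1's own tick → (0, 1)
root op e4, invoked 6: fresh clock plus P0's own tick → (1, 0)
e2, invoked 3, takes VC(e1)=(0, 1) under max, adds 1 for P1 → (0, 2)
e3, invoked 5, takes VC(e2)=(0, 2) under max, adds 1 for P1 → (0, 3)
e5, invoked 8, takes VC(e3)=(0, 3), VC(e4)=(1, 0) under max, adds 1 for P0 → (2, 3)
target: VC(e5) = (2, 3)

(2, 3)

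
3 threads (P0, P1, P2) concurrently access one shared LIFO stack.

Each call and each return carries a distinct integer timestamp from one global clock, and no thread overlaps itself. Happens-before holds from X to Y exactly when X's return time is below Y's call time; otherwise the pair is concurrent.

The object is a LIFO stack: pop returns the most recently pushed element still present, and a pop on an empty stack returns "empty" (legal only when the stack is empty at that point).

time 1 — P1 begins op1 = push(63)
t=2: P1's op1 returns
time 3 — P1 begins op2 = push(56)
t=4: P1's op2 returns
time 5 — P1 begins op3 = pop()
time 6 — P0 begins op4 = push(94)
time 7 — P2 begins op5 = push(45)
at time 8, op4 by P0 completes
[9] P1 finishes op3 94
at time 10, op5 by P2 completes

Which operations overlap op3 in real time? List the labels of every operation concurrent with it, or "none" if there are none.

overlap test against op3 [5,9]: concurrent iff the interval meets 5..9
op1 [1,2]: before
op2 [3,4]: before
op4 [6,8]: concurrent
op5 [7,10]: concurrent

op4, op5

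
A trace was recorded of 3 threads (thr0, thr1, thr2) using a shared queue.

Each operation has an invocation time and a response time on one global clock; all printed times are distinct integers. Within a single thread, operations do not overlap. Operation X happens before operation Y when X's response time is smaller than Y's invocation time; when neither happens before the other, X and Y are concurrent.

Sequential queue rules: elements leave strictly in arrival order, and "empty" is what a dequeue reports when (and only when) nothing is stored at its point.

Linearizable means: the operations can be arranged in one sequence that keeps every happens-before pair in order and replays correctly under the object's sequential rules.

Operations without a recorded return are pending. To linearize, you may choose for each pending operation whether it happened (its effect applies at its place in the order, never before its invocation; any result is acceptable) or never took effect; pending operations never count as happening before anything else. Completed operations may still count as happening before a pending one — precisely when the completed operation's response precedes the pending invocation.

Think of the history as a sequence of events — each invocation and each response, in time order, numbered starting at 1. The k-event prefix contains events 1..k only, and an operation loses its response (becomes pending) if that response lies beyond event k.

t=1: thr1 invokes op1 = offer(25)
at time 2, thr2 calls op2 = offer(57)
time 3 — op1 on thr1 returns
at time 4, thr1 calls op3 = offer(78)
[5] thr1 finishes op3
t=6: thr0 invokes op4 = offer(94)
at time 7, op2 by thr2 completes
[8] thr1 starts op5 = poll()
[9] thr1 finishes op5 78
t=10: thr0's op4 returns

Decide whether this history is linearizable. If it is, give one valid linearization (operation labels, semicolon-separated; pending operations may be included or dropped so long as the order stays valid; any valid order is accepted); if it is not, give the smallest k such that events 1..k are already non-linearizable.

not linearizable — minimal violating prefix: 9 events

through event 8 a valid linearization exists; event 9 (op5 responding at time 9) ends that
the 4 completed operations admit 3 real-time orders; each fails the queue replay
no completion choice of the 1 pending operation (op4) rescues it — every subset was tried
e.g. op1, op2, op3, op5 (pending dropped): illegal at step 4, since op5 poll() → 78 cannot apply there
e.g. op1, op3, op2, op5 (pending dropped): illegal at step 4, since op5 poll() → 78 cannot apply there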